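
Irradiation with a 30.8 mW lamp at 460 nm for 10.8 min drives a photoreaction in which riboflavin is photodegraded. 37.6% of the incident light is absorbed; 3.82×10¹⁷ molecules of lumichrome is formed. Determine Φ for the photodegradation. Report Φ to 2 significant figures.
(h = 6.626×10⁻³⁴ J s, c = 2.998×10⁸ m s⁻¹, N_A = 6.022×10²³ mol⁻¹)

Φ = 0.022

Product: 3.82×10¹⁷ / 6.022×10²³ = 6.343×10⁻⁷ mol.
Photon energy at 460 nm: hc/λ = (6.626×10⁻³⁴)(2.998×10⁸)/(460×10⁻⁹) = 4.318×10⁻¹⁹ J.
Energy delivered: (30.8 mW)(648 s) = 19.96 J.
Photons incident: 19.96 / 4.318×10⁻¹⁹ = 4.623×10¹⁹, i.e. 4.623×10¹⁹/6.022×10²³ = 7.677×10⁻⁵ mol.
Photons absorbed: 0.376 × 7.677×10⁻⁵ = 2.887×10⁻⁵ mol.
Φ = 6.343×10⁻⁷ mol / 2.887×10⁻⁵ mol photons = 0.022.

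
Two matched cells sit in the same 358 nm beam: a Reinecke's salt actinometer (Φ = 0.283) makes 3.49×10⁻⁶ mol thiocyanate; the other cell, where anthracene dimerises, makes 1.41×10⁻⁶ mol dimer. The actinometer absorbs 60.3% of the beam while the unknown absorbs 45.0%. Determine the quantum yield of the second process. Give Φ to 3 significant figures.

Φ = 0.153

Photons absorbed by the actinometer: 3.49×10⁻⁶ / 0.283 = 1.233×10⁻⁵ mol.
Incident flux: 1.233×10⁻⁵ / 0.603 = 2.045×10⁻⁵ einstein.
Absorbed by unknown: 0.450 × 2.045×10⁻⁵ = 9.203×10⁻⁶ mol.
Φ(unknown) = 1.41×10⁻⁶ / 9.203×10⁻⁶ = 0.153.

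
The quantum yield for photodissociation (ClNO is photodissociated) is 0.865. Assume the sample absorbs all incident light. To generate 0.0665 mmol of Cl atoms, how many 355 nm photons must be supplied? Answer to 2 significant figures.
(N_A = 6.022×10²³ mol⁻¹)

Product: 0.0665 mmol = 6.65×10⁻⁵ mol.
Photons that must be absorbed: 6.65×10⁻⁵ / 0.865 = 7.688×10⁻⁵ mol.
Photon count: 7.688×10⁻⁵ × 6.022×10²³ = 4.6×10¹⁹.

4.6×10¹⁹ photons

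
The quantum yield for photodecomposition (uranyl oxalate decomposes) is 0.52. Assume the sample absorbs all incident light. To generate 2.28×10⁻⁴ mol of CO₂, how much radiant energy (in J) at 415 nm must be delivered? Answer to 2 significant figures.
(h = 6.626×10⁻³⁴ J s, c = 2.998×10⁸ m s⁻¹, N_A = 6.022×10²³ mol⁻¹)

Photons that must be absorbed: 2.28×10⁻⁴ / 0.52 = 4.385×10⁻⁴ mol.
Photon energy: hc/λ = 4.787×10⁻¹⁹ J; per mole, 2.883×10⁵ J mol⁻¹.
Energy required: 4.385×10⁻⁴ × 2.883×10⁵ = 130 J.

130 J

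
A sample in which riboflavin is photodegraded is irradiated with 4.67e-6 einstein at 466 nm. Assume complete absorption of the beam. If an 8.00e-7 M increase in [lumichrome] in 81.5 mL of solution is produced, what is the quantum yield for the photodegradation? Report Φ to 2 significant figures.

Product: (8.00e-7 M)(0.0815 L) = 6.520e-8 mol.
Φ = 6.520e-8 mol / 4.67e-6 mol photons = 0.014.

Φ = 0.014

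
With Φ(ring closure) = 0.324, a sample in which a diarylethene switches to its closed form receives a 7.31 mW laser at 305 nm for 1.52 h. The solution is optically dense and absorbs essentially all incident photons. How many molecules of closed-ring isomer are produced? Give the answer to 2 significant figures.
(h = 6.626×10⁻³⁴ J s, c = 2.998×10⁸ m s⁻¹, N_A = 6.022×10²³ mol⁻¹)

2.0×10¹⁹ molecules

Photon energy at 305 nm: hc/λ = (6.626×10⁻³⁴)(2.998×10⁸)/(305×10⁻⁹) = 6.513×10⁻¹⁹ J.
Energy delivered: (7.31 mW)(5472 s) = 40.00 J.
Photons incident: 40.00 / 6.513×10⁻¹⁹ = 6.142×10¹⁹, i.e. 6.142×10¹⁹/6.022×10²³ = 1.020×10⁻⁴ mol.
Product: Φ × n_abs = 0.324 × 1.020×10⁻⁴ = 3.305×10⁻⁵ mol.
As a count: 3.305×10⁻⁵ × 6.022×10²³ = 2.0×10¹⁹.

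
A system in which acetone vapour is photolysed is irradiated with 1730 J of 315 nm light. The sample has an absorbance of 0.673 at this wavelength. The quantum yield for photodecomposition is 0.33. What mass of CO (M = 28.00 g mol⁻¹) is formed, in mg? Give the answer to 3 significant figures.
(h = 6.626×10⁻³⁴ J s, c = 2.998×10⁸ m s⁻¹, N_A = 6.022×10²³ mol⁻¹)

Photon energy at 315 nm: hc/λ = (6.626×10⁻³⁴)(2.998×10⁸)/(315×10⁻⁹) = 6.306×10⁻¹⁹ J.
Photons incident: 1730 / 6.306×10⁻¹⁹ = 2.743×10²¹, i.e. 2.743×10²¹/6.022×10²³ = 0.004555 mol.
Fraction absorbed: 1 − 10^(−0.673) = 0.7877.
Photons absorbed: 0.7877 × 0.004555 = 0.003588 mol.
Product: Φ × n_abs = 0.33 × 0.003588 = 0.001184 mol.
Mass: 0.001184 × 28.00 = 0.03315 g = 33.2 mg.

33.2 mg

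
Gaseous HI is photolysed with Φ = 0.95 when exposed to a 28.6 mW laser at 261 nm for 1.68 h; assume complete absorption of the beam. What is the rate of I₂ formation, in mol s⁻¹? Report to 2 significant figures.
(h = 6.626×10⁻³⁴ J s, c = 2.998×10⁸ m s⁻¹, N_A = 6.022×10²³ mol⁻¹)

Photon energy at 261 nm: hc/λ = (6.626×10⁻³⁴)(2.998×10⁸)/(261×10⁻⁹) = 7.611×10⁻¹⁹ J.
Energy delivered: (28.6 mW)(6048 s) = 173.0 J.
Photons incident: 173.0 / 7.611×10⁻¹⁹ = 2.273×10²⁰, i.e. 2.273×10²⁰/6.022×10²³ = 3.774×10⁻⁴ mol.
Product formed: 0.95 × 3.774×10⁻⁴ = 3.585×10⁻⁴ mol.
Rate: 3.585×10⁻⁴ / 6048 s = 5.9×10⁻⁸ mol s⁻¹.

5.9×10⁻⁸ mol s⁻¹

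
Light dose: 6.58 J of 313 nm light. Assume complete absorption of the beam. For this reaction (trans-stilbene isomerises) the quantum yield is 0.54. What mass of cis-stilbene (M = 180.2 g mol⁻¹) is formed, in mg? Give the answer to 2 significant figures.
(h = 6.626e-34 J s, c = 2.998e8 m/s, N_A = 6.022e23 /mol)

1.7 mg

Photon energy at 313 nm: hc/λ = (6.626e-34)(2.998e8)/(313e-9) = 6.347e-19 J.
Photons incident: 6.58 / 6.347e-19 = 1.037e19, i.e. 1.037e19/6.022e23 = 1.722e-5 mol.
Product: Φ × n_abs = 0.54 × 1.722e-5 = 9.299e-6 mol.
Mass: 9.299e-6 × 180.2 = 0.001676 g = 1.7 mg.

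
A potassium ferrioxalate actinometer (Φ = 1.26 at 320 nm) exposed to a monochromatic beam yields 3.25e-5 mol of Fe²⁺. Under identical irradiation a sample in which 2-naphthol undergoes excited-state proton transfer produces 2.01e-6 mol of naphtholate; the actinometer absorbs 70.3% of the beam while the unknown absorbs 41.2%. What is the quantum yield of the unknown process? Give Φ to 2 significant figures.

Photons absorbed by the actinometer: 3.25e-5 / 1.26 = 2.579e-5 mol.
Incident flux: 2.579e-5 / 0.703 = 3.669e-5 einstein.
Absorbed by unknown: 0.412 × 3.669e-5 = 1.512e-5 mol.
Φ(unknown) = 2.01e-6 / 1.512e-5 = 0.13.

Φ = 0.13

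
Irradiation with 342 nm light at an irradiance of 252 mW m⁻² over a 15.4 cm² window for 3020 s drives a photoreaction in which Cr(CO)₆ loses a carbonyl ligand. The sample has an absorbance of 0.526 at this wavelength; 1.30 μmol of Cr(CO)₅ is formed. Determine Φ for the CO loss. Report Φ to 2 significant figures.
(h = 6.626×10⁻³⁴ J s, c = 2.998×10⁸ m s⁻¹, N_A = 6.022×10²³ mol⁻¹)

Product: 1.30 μmol = 1.30×10⁻⁶ mol.
Photon energy at 342 nm: hc/λ = (6.626×10⁻³⁴)(2.998×10⁸)/(342×10⁻⁹) = 5.808×10⁻¹⁹ J.
Energy delivered: (252 mW m⁻²)(15.4×10⁻⁴ m²)(3020 s) = 1.172 J.
Photons incident: 1.172 / 5.808×10⁻¹⁹ = 2.018×10¹⁸, i.e. 2.018×10¹⁸/6.022×10²³ = 3.351×10⁻⁶ mol.
Fraction absorbed: 1 − 10^(−0.526) = 0.7021.
Photons absorbed: 0.7021 × 3.351×10⁻⁶ = 2.353×10⁻⁶ mol.
Φ = 1.30×10⁻⁶ mol / 2.353×10⁻⁶ mol photons = 0.55.

Φ = 0.55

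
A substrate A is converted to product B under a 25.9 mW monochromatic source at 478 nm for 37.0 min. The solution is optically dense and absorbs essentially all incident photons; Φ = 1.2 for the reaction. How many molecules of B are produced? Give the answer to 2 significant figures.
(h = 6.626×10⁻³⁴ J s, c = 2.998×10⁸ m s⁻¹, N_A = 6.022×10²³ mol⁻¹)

1.7×10²⁰ molecules

Photon energy at 478 nm: hc/λ = (6.626×10⁻³⁴)(2.998×10⁸)/(478×10⁻⁹) = 4.156×10⁻¹⁹ J.
Energy delivered: (25.9 mW)(2220 s) = 57.50 J.
Photons incident: 57.50 / 4.156×10⁻¹⁹ = 1.384×10²⁰, i.e. 1.384×10²⁰/6.022×10²³ = 2.298×10⁻⁴ mol.
Product: Φ × n_abs = 1.2 × 2.298×10⁻⁴ = 2.758×10⁻⁴ mol.
As a count: 2.758×10⁻⁴ × 6.022×10²³ = 1.7×10²⁰.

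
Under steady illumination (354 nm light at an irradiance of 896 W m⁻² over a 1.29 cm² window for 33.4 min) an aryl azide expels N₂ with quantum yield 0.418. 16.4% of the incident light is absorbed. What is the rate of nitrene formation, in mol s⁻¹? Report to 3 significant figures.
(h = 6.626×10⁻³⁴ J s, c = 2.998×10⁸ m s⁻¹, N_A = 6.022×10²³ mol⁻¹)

2.34×10⁻⁸ mol s⁻¹

Photon energy at 354 nm: hc/λ = (6.626×10⁻³⁴)(2.998×10⁸)/(354×10⁻⁹) = 5.612×10⁻¹⁹ J.
Energy delivered: (896 W m⁻²)(1.29×10⁻⁴ m²)(2004 s) = 231.6 J.
Photons incident: 231.6 / 5.612×10⁻¹⁹ = 4.127×10²⁰, i.e. 4.127×10²⁰/6.022×10²³ = 6.853×10⁻⁴ mol.
Photons absorbed: 0.164 × 6.853×10⁻⁴ = 1.124×10⁻⁴ mol.
Product formed: 0.418 × 1.124×10⁻⁴ = 4.698×10⁻⁵ mol.
Rate: 4.698×10⁻⁵ / 2004 s = 2.34×10⁻⁸ mol s⁻¹.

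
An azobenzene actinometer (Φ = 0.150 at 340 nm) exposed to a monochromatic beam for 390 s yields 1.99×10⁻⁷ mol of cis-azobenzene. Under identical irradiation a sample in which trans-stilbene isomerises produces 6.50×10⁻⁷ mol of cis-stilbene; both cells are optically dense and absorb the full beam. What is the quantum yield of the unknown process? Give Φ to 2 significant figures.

Photons absorbed by the actinometer: 1.99×10⁻⁷ / 0.150 = 1.327×10⁻⁶ mol.
Φ(unknown) = 6.50×10⁻⁷ / 1.327×10⁻⁶ = 0.49.

Φ = 0.49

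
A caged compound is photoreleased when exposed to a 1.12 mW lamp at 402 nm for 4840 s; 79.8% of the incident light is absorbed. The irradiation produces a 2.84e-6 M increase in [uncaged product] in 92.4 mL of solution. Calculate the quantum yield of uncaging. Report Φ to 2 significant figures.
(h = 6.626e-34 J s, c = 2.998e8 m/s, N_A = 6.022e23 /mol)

Product: (2.84e-6 M)(0.0924 L) = 2.624e-7 mol.
Photon energy at 402 nm: hc/λ = (6.626e-34)(2.998e8)/(402e-9) = 4.941e-19 J.
Energy delivered: (1.12 mW)(4840 s) = 5.421 J.
Photons incident: 5.421 / 4.941e-19 = 1.097e19, i.e. 1.097e19/6.022e23 = 1.822e-5 mol.
Photons absorbed: 0.798 × 1.822e-5 = 1.454e-5 mol.
Φ = 2.624e-7 mol / 1.454e-5 mol photons = 0.018.

Φ = 0.018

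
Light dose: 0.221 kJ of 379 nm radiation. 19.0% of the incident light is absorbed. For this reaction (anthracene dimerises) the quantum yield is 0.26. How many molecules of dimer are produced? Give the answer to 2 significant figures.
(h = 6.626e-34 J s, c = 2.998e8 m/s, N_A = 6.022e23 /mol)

Photon energy at 379 nm: hc/λ = (6.626e-34)(2.998e8)/(379e-9) = 5.241e-19 J.
Incident energy: 0.221 kJ = 221 J.
Photons incident: 221 / 5.241e-19 = 4.217e20, i.e. 4.217e20/6.022e23 = 7.003e-4 mol.
Photons absorbed: 0.190 × 7.003e-4 = 1.331e-4 mol.
Product: Φ × n_abs = 0.26 × 1.331e-4 = 3.461e-5 mol.
As a count: 3.461e-5 × 6.022e23 = 2.1e19.

2.1e19 molecules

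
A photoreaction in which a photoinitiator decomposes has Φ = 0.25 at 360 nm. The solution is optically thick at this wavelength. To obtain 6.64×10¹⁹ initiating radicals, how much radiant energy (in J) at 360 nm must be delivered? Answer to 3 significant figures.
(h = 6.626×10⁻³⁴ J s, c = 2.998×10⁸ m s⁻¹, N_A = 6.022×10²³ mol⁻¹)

147 J

Product: 6.64×10¹⁹ / 6.022×10²³ = 1.103×10⁻⁴ mol.
Photons that must be absorbed: 1.103×10⁻⁴ / 0.25 = 4.412×10⁻⁴ mol.
Photon energy: hc/λ = 5.518×10⁻¹⁹ J; per mole, 3.323×10⁵ J mol⁻¹.
Energy required: 4.412×10⁻⁴ × 3.323×10⁵ = 147 J.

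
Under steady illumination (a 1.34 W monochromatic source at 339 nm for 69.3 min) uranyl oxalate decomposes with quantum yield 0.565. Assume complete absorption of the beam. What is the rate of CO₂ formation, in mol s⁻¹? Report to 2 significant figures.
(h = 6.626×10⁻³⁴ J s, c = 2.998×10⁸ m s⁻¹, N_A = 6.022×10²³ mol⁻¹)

Photon energy at 339 nm: hc/λ = (6.626×10⁻³⁴)(2.998×10⁸)/(339×10⁻⁹) = 5.860×10⁻¹⁹ J.
Energy delivered: (1.34 W)(4158 s) = 5572 J.
Photons incident: 5572 / 5.860×10⁻¹⁹ = 9.509×10²¹, i.e. 9.509×10²¹/6.022×10²³ = 0.01579 mol.
Product formed: 0.565 × 0.01579 = 0.008921 mol.
Rate: 0.008921 / 4158 s = 2.1×10⁻⁶ mol s⁻¹.

2.1×10⁻⁶ mol s⁻¹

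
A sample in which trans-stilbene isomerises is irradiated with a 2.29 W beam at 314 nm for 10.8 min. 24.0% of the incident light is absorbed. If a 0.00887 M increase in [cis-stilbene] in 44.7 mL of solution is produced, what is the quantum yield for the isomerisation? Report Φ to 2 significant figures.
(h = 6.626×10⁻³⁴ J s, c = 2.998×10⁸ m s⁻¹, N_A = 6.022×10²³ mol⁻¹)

Product: (0.00887 M)(0.0447 L) = 3.965×10⁻⁴ mol.
Photon energy at 314 nm: hc/λ = (6.626×10⁻³⁴)(2.998×10⁸)/(314×10⁻⁹) = 6.326×10⁻¹⁹ J.
Energy delivered: (2.29 W)(648 s) = 1484 J.
Photons incident: 1484 / 6.326×10⁻¹⁹ = 2.346×10²¹, i.e. 2.346×10²¹/6.022×10²³ = 0.003896 mol.
Photons absorbed: 0.240 × 0.003896 = 9.350×10⁻⁴ mol.
Φ = 3.965×10⁻⁴ mol / 9.350×10⁻⁴ mol photons = 0.42.

Φ = 0.42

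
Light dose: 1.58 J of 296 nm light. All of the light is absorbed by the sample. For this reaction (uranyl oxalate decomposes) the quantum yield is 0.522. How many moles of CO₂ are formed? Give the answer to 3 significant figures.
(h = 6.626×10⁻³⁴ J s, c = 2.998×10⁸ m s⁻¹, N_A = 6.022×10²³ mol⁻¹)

Photon energy at 296 nm: hc/λ = (6.626×10⁻³⁴)(2.998×10⁸)/(296×10⁻⁹) = 6.711×10⁻¹⁹ J.
Photons incident: 1.58 / 6.711×10⁻¹⁹ = 2.354×10¹⁸, i.e. 2.354×10¹⁸/6.022×10²³ = 3.909×10⁻⁶ mol.
Product: Φ × n_abs = 0.522 × 3.909×10⁻⁶ = 2.040×10⁻⁶ mol.

2.04×10⁻⁶ mol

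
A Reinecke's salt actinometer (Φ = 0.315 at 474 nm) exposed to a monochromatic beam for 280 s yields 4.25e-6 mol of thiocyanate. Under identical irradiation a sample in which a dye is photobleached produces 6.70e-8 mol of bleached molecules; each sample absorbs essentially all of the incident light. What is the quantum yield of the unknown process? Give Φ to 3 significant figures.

Photons absorbed by the actinometer: 4.25e-6 / 0.315 = 1.349e-5 mol.
Φ(unknown) = 6.70e-8 / 1.349e-5 = 0.00497.

Φ = 0.00497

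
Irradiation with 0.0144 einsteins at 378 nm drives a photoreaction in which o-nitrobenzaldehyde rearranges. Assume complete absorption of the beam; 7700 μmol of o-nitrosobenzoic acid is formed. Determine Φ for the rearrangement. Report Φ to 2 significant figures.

Product: 7700 μmol = 0.00770 mol.
Φ = 0.00770 mol / 0.0144 mol photons = 0.53.

Φ = 0.53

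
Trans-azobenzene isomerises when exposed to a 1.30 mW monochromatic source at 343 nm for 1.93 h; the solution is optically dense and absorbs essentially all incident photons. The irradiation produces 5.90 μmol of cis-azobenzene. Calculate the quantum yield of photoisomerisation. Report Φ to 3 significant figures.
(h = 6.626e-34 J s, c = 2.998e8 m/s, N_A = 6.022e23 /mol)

Φ = 0.228

Product: 5.90 μmol = 5.90e-6 mol.
Photon energy at 343 nm: hc/λ = (6.626e-34)(2.998e8)/(343e-9) = 5.791e-19 J.
Energy delivered: (1.30 mW)(6948 s) = 9.032 J.
Photons incident: 9.032 / 5.791e-19 = 1.560e19, i.e. 1.560e19/6.022e23 = 2.591e-5 mol.
Φ = 5.90e-6 mol / 2.591e-5 mol photons = 0.228.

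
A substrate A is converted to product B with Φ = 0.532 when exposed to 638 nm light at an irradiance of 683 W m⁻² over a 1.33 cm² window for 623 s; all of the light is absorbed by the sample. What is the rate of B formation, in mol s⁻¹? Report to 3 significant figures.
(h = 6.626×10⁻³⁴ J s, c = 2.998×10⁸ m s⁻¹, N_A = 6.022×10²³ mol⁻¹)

Photon energy at 638 nm: hc/λ = (6.626×10⁻³⁴)(2.998×10⁸)/(638×10⁻⁹) = 3.114×10⁻¹⁹ J.
Energy delivered: (683 W m⁻²)(1.33×10⁻⁴ m²)(623 s) = 56.59 J.
Photons incident: 56.59 / 3.114×10⁻¹⁹ = 1.817×10²⁰, i.e. 1.817×10²⁰/6.022×10²³ = 3.017×10⁻⁴ mol.
Product formed: 0.532 × 3.017×10⁻⁴ = 1.605×10⁻⁴ mol.
Rate: 1.605×10⁻⁴ / 623 s = 2.58×10⁻⁷ mol s⁻¹.

2.58×10⁻⁷ mol s⁻¹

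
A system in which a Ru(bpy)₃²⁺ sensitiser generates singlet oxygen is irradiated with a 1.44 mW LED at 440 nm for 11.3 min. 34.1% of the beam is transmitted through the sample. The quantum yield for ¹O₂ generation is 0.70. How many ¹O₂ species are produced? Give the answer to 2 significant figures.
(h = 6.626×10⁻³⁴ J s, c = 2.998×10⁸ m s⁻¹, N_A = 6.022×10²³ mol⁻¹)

Photon energy at 440 nm: hc/λ = (6.626×10⁻³⁴)(2.998×10⁸)/(440×10⁻⁹) = 4.515×10⁻¹⁹ J.
Energy delivered: (1.44 mW)(678 s) = 0.9763 J.
Photons incident: 0.9763 / 4.515×10⁻¹⁹ = 2.162×10¹⁸, i.e. 2.162×10¹⁸/6.022×10²³ = 3.590×10⁻⁶ mol.
Fraction absorbed: 1 − 34.1/100 = 0.6590.
Photons absorbed: 0.6590 × 3.590×10⁻⁶ = 2.366×10⁻⁶ mol.
Product: Φ × n_abs = 0.70 × 2.366×10⁻⁶ = 1.656×10⁻⁶ mol.
As a count: 1.656×10⁻⁶ × 6.022×10²³ = 1.0×10¹⁸.

1.0×10¹⁸ species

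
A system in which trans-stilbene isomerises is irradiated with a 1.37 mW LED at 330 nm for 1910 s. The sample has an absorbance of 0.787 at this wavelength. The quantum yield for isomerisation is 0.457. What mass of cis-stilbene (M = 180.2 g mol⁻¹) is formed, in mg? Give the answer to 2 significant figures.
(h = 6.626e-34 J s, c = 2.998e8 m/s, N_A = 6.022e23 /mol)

0.50 mg

Photon energy at 330 nm: hc/λ = (6.626e-34)(2.998e8)/(330e-9) = 6.020e-19 J.
Energy delivered: (1.37 mW)(1910 s) = 2.617 J.
Photons incident: 2.617 / 6.020e-19 = 4.347e18, i.e. 4.347e18/6.022e23 = 7.219e-6 mol.
Fraction absorbed: 1 − 10^(−0.787) = 0.8367.
Photons absorbed: 0.8367 × 7.219e-6 = 6.040e-6 mol.
Product: Φ × n_abs = 0.457 × 6.040e-6 = 2.760e-6 mol.
Mass: 2.760e-6 × 180.2 = 4.974e-4 g = 0.50 mg.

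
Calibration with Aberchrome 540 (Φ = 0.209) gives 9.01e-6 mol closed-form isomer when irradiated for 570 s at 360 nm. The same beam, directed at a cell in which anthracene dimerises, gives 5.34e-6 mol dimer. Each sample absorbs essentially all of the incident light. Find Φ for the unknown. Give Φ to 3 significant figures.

Photons absorbed by the actinometer: 9.01e-6 / 0.209 = 4.311e-5 mol.
Φ(unknown) = 5.34e-6 / 4.311e-5 = 0.124.

Φ = 0.124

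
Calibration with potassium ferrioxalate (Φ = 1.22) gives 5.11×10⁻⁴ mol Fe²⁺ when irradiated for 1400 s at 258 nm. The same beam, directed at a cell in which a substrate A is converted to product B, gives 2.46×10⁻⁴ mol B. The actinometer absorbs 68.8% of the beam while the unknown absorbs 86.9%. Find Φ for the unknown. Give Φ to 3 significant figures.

Φ = 0.465

Photons absorbed by the actinometer: 5.11×10⁻⁴ / 1.22 = 4.189×10⁻⁴ mol.
Incident flux: 4.189×10⁻⁴ / 0.688 = 6.089×10⁻⁴ einstein.
Absorbed by unknown: 0.869 × 6.089×10⁻⁴ = 5.291×10⁻⁴ mol.
Φ(unknown) = 2.46×10⁻⁴ / 5.291×10⁻⁴ = 0.465.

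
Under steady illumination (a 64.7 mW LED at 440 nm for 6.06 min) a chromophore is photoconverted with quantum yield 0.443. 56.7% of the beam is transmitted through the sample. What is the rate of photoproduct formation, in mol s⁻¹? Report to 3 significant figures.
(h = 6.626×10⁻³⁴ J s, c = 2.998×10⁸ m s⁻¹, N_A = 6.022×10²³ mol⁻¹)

4.56×10⁻⁸ mol s⁻¹

Photon energy at 440 nm: hc/λ = (6.626×10⁻³⁴)(2.998×10⁸)/(440×10⁻⁹) = 4.515×10⁻¹⁹ J.
Energy delivered: (64.7 mW)(363.6 s) = 23.52 J.
Photons incident: 23.52 / 4.515×10⁻¹⁹ = 5.209×10¹⁹, i.e. 5.209×10¹⁹/6.022×10²³ = 8.650×10⁻⁵ mol.
Fraction absorbed: 1 − 56.7/100 = 0.4330.
Photons absorbed: 0.4330 × 8.650×10⁻⁵ = 3.745×10⁻⁵ mol.
Product formed: 0.443 × 3.745×10⁻⁵ = 1.659×10⁻⁵ mol.
Rate: 1.659×10⁻⁵ / 363.6 s = 4.56×10⁻⁸ mol s⁻¹.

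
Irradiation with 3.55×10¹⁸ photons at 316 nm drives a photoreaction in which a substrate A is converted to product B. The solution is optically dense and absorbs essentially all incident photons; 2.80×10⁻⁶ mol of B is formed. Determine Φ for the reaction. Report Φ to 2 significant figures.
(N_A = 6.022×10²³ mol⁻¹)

Φ = 0.47

Moles of photons: 3.55×10¹⁸ / 6.022×10²³ = 5.895×10⁻⁶ mol.
Φ = 2.80×10⁻⁶ mol / 5.895×10⁻⁶ mol photons = 0.47.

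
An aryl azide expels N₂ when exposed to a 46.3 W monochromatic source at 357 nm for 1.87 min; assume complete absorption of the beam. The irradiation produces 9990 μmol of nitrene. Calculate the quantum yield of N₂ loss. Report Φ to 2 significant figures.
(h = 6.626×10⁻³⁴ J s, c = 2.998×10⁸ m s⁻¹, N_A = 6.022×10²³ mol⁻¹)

Product: 9990 μmol = 0.00999 mol.
Photon energy at 357 nm: hc/λ = (6.626×10⁻³⁴)(2.998×10⁸)/(357×10⁻⁹) = 5.564×10⁻¹⁹ J.
Energy delivered: (46.3 W)(112.2 s) = 5195 J.
Photons incident: 5195 / 5.564×10⁻¹⁹ = 9.337×10²¹, i.e. 9.337×10²¹/6.022×10²³ = 0.01550 mol.
Φ = 0.00999 mol / 0.01550 mol photons = 0.64.

Φ = 0.64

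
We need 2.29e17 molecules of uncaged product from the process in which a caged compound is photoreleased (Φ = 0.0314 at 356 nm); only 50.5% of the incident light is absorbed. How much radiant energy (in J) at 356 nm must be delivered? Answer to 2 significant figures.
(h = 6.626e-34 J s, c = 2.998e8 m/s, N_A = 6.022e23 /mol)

8.1 J

Product: 2.29e17 / 6.022e23 = 3.803e-7 mol.
Photons that must be absorbed: 3.803e-7 / 0.0314 = 1.211e-5 mol.
Incident photons needed: 1.211e-5 / 0.505 = 2.398e-5 mol.
Photon energy: hc/λ = 5.580e-19 J; per mole, 3.360e5 J mol⁻¹.
Energy required: 2.398e-5 × 3.360e5 = 8.1 J.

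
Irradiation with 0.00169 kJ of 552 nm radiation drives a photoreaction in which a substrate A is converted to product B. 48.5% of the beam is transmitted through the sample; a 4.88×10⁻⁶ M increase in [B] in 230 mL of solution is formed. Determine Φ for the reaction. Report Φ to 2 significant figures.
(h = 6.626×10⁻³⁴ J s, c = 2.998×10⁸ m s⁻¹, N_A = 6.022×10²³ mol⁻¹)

Product: (4.88×10⁻⁶ M)(0.23 L) = 1.122×10⁻⁶ mol.
Photon energy at 552 nm: hc/λ = (6.626×10⁻³⁴)(2.998×10⁸)/(552×10⁻⁹) = 3.599×10⁻¹⁹ J.
Incident energy: 0.00169 kJ = 1.69 J.
Photons incident: 1.69 / 3.599×10⁻¹⁹ = 4.696×10¹⁸, i.e. 4.696×10¹⁸/6.022×10²³ = 7.798×10⁻⁶ mol.
Fraction absorbed: 1 − 48.5/100 = 0.5150.
Photons absorbed: 0.5150 × 7.798×10⁻⁶ = 4.016×10⁻⁶ mol.
Φ = 1.122×10⁻⁶ mol / 4.016×10⁻⁶ mol photons = 0.28.

Φ = 0.28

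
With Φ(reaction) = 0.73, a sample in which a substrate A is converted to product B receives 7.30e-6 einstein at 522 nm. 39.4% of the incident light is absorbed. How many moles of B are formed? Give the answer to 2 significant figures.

2.1e-6 mol

Photons absorbed: 0.394 × 7.30e-6 = 2.876e-6 mol.
Product: Φ × n_abs = 0.73 × 2.876e-6 = 2.099e-6 mol.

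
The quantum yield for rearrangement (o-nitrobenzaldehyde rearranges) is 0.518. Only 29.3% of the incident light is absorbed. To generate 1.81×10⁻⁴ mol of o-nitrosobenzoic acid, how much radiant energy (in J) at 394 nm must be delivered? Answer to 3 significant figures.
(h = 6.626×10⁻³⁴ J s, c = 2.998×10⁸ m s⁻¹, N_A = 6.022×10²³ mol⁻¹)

362 J

Photons that must be absorbed: 1.81×10⁻⁴ / 0.518 = 3.494×10⁻⁴ mol.
Incident photons needed: 3.494×10⁻⁴ / 0.293 = 0.001192 mol.
Photon energy: hc/λ = 5.042×10⁻¹⁹ J; per mole, 3.036×10⁵ J mol⁻¹.
Energy required: 0.001192 × 3.036×10⁵ = 362 J.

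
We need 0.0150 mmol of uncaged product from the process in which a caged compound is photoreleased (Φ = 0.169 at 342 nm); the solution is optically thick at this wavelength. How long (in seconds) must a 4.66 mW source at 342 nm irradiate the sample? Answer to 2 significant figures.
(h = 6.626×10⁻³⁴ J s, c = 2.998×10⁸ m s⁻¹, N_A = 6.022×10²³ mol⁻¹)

Product: 0.0150 mmol = 1.50×10⁻⁵ mol.
Photons that must be absorbed: 1.50×10⁻⁵ / 0.169 = 8.876×10⁻⁵ mol.
Photon energy: hc/λ = 5.808×10⁻¹⁹ J; per mole, 3.498×10⁵ J mol⁻¹.
Energy required: 8.876×10⁻⁵ × 3.498×10⁵ = 31.05 J.
Time: 31.05 J / 0.00466 W = 6700 s.

t ≈ 6700 s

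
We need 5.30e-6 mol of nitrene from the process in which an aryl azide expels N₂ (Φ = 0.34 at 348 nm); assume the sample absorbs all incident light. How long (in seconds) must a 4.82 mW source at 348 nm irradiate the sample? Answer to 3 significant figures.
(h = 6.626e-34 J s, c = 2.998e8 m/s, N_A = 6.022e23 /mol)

Photons that must be absorbed: 5.30e-6 / 0.34 = 1.559e-5 mol.
Photon energy: hc/λ = 5.708e-19 J; per mole, 3.437e5 J mol⁻¹.
Energy required: 1.559e-5 × 3.437e5 = 5.358 J.
Time: 5.358 J / 0.00482 W = 1110 s.

t ≈ 1110 s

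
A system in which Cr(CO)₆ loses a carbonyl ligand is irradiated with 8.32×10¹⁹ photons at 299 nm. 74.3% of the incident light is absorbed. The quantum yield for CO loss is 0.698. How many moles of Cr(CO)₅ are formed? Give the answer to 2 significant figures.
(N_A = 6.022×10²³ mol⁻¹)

Moles of photons: 8.32×10¹⁹ / 6.022×10²³ = 1.382×10⁻⁴ mol.
Photons absorbed: 0.743 × 1.382×10⁻⁴ = 1.027×10⁻⁴ mol.
Product: Φ × n_abs = 0.698 × 1.027×10⁻⁴ = 7.168×10⁻⁵ mol.

7.2×10⁻⁵ mol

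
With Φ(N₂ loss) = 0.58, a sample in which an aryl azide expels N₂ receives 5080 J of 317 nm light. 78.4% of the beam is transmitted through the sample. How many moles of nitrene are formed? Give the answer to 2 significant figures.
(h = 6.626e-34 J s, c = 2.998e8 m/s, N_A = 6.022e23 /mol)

0.0017 mol

Photon energy at 317 nm: hc/λ = (6.626e-34)(2.998e8)/(317e-9) = 6.266e-19 J.
Photons incident: 5080 / 6.266e-19 = 8.107e21, i.e. 8.107e21/6.022e23 = 0.01346 mol.
Fraction absorbed: 1 − 78.4/100 = 0.2160.
Photons absorbed: 0.2160 × 0.01346 = 0.002907 mol.
Product: Φ × n_abs = 0.58 × 0.002907 = 0.001686 mol.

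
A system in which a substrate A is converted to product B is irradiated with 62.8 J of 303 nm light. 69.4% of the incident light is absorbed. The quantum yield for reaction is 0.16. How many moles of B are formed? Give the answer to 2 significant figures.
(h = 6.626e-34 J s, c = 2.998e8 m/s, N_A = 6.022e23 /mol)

1.8e-5 mol

Photon energy at 303 nm: hc/λ = (6.626e-34)(2.998e8)/(303e-9) = 6.556e-19 J.
Photons incident: 62.8 / 6.556e-19 = 9.579e19, i.e. 9.579e19/6.022e23 = 1.591e-4 mol.
Photons absorbed: 0.694 × 1.591e-4 = 1.104e-4 mol.
Product: Φ × n_abs = 0.16 × 1.104e-4 = 1.766e-5 mol.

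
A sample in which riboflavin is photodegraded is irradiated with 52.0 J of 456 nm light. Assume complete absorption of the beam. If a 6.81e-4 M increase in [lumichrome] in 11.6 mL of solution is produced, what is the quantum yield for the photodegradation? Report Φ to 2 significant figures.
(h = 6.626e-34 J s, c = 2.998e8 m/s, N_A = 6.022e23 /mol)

Product: (6.81e-4 M)(0.0116 L) = 7.900e-6 mol.
Photon energy at 456 nm: hc/λ = (6.626e-34)(2.998e8)/(456e-9) = 4.356e-19 J.
Photons incident: 52.0 / 4.356e-19 = 1.194e20, i.e. 1.194e20/6.022e23 = 1.983e-4 mol.
Φ = 7.900e-6 mol / 1.983e-4 mol photons = 0.040.

Φ = 0.040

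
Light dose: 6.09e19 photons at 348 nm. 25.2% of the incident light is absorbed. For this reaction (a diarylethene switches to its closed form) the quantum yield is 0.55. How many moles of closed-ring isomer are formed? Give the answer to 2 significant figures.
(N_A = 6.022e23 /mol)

Moles of photons: 6.09e19 / 6.022e23 = 1.011e-4 mol.
Photons absorbed: 0.252 × 1.011e-4 = 2.548e-5 mol.
Product: Φ × n_abs = 0.55 × 2.548e-5 = 1.401e-5 mol.

1.4e-5 mol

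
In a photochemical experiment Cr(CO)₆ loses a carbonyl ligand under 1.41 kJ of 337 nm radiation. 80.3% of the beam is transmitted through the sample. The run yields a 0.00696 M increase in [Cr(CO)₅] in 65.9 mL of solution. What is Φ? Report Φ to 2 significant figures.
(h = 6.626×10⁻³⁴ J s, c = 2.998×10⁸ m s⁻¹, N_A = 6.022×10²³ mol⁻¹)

Product: (0.00696 M)(0.0659 L) = 4.587×10⁻⁴ mol.
Photon energy at 337 nm: hc/λ = (6.626×10⁻³⁴)(2.998×10⁸)/(337×10⁻⁹) = 5.895×10⁻¹⁹ J.
Incident energy: 1.41 kJ = 1410 J.
Photons incident: 1410 / 5.895×10⁻¹⁹ = 2.392×10²¹, i.e. 2.392×10²¹/6.022×10²³ = 0.003972 mol.
Fraction absorbed: 1 − 80.3/100 = 0.1970.
Photons absorbed: 0.1970 × 0.003972 = 7.825×10⁻⁴ mol.
Φ = 4.587×10⁻⁴ mol / 7.825×10⁻⁴ mol photons = 0.59.

Φ = 0.59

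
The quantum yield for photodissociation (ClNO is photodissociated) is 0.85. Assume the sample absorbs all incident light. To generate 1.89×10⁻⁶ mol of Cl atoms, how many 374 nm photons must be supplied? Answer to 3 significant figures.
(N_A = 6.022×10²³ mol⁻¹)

Photons that must be absorbed: 1.89×10⁻⁶ / 0.85 = 2.224×10⁻⁶ mol.
Photon count: 2.224×10⁻⁶ × 6.022×10²³ = 1.34×10¹⁸.

1.34×10¹⁸ photons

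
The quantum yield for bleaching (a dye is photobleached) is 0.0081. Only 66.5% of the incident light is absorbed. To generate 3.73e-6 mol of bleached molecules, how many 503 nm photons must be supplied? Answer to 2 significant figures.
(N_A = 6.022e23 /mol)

Photons that must be absorbed: 3.73e-6 / 0.0081 = 4.605e-4 mol.
Incident photons needed: 4.605e-4 / 0.665 = 6.925e-4 mol.
Photon count: 6.925e-4 × 6.022e23 = 4.2e20.

4.2e20 photons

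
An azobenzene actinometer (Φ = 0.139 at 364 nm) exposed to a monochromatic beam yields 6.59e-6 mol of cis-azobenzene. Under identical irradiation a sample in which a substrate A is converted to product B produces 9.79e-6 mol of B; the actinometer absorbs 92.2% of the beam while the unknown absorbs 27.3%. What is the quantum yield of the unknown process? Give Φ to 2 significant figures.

Photons absorbed by the actinometer: 6.59e-6 / 0.139 = 4.741e-5 mol.
Incident flux: 4.741e-5 / 0.922 = 5.142e-5 einstein.
Absorbed by unknown: 0.273 × 5.142e-5 = 1.404e-5 mol.
Φ(unknown) = 9.79e-6 / 1.404e-5 = 0.70.

Φ = 0.70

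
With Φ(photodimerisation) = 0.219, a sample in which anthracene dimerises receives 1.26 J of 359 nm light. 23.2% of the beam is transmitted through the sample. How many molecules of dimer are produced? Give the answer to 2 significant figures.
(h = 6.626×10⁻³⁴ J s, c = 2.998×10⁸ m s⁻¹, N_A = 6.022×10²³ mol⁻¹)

3.8×10¹⁷ molecules

Photon energy at 359 nm: hc/λ = (6.626×10⁻³⁴)(2.998×10⁸)/(359×10⁻⁹) = 5.533×10⁻¹⁹ J.
Photons incident: 1.26 / 5.533×10⁻¹⁹ = 2.277×10¹⁸, i.e. 2.277×10¹⁸/6.022×10²³ = 3.781×10⁻⁶ mol.
Fraction absorbed: 1 − 23.2/100 = 0.7680.
Photons absorbed: 0.7680 × 3.781×10⁻⁶ = 2.904×10⁻⁶ mol.
Product: Φ × n_abs = 0.219 × 2.904×10⁻⁶ = 6.360×10⁻⁷ mol.
As a count: 6.360×10⁻⁷ × 6.022×10²³ = 3.8×10¹⁷.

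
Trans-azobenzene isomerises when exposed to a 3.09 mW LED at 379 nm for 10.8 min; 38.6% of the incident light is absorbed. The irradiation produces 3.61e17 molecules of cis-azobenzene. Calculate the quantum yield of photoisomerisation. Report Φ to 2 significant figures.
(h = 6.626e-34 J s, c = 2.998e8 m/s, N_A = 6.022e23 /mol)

Φ = 0.24

Product: 3.61e17 / 6.022e23 = 5.995e-7 mol.
Photon energy at 379 nm: hc/λ = (6.626e-34)(2.998e8)/(379e-9) = 5.241e-19 J.
Energy delivered: (3.09 mW)(648 s) = 2.002 J.
Photons incident: 2.002 / 5.241e-19 = 3.820e18, i.e. 3.820e18/6.022e23 = 6.343e-6 mol.
Photons absorbed: 0.386 × 6.343e-6 = 2.448e-6 mol.
Φ = 5.995e-7 mol / 2.448e-6 mol photons = 0.24.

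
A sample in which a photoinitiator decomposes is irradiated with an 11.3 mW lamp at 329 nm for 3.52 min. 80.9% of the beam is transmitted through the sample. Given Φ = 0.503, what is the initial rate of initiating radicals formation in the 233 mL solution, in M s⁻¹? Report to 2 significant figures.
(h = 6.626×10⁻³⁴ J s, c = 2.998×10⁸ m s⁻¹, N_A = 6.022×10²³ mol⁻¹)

1.3×10⁻⁸ M s⁻¹

Photon energy at 329 nm: hc/λ = (6.626×10⁻³⁴)(2.998×10⁸)/(329×10⁻⁹) = 6.038×10⁻¹⁹ J.
Energy delivered: (11.3 mW)(211.2 s) = 2.387 J.
Photons incident: 2.387 / 6.038×10⁻¹⁹ = 3.953×10¹⁸, i.e. 3.953×10¹⁸/6.022×10²³ = 6.564×10⁻⁶ mol.
Fraction absorbed: 1 − 80.9/100 = 0.1910.
Photons absorbed: 0.1910 × 6.564×10⁻⁶ = 1.254×10⁻⁶ mol.
Product formed: 0.503 × 1.254×10⁻⁶ = 6.308×10⁻⁷ mol.
Rate: 6.308×10⁻⁷ mol / (211.2 s × 0.233 L) = 1.3×10⁻⁸ M s⁻¹.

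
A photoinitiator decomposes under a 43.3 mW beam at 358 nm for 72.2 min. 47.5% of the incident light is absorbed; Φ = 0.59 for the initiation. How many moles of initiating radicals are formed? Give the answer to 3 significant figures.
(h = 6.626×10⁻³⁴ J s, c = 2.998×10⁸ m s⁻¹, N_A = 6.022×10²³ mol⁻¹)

Photon energy at 358 nm: hc/λ = (6.626×10⁻³⁴)(2.998×10⁸)/(358×10⁻⁹) = 5.549×10⁻¹⁹ J.
Energy delivered: (43.3 mW)(4332 s) = 187.6 J.
Photons incident: 187.6 / 5.549×10⁻¹⁹ = 3.381×10²⁰, i.e. 3.381×10²⁰/6.022×10²³ = 5.614×10⁻⁴ mol.
Photons absorbed: 0.475 × 5.614×10⁻⁴ = 2.667×10⁻⁴ mol.
Product: Φ × n_abs = 0.59 × 2.667×10⁻⁴ = 1.574×10⁻⁴ mol.

1.57×10⁻⁴ mol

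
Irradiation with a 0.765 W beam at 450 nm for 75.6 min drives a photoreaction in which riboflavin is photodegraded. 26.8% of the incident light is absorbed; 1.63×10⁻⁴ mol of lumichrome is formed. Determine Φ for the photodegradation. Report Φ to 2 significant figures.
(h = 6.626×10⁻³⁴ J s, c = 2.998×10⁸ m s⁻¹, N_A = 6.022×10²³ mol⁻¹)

Photon energy at 450 nm: hc/λ = (6.626×10⁻³⁴)(2.998×10⁸)/(450×10⁻⁹) = 4.414×10⁻¹⁹ J.
Energy delivered: (0.765 W)(4536 s) = 3470 J.
Photons incident: 3470 / 4.414×10⁻¹⁹ = 7.861×10²¹, i.e. 7.861×10²¹/6.022×10²³ = 0.01305 mol.
Photons absorbed: 0.268 × 0.01305 = 0.003497 mol.
Φ = 1.63×10⁻⁴ mol / 0.003497 mol photons = 0.047.

Φ = 0.047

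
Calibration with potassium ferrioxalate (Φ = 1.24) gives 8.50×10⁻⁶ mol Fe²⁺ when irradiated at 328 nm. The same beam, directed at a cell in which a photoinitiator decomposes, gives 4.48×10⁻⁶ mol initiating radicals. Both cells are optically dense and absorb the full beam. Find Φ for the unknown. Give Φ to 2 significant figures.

Photons absorbed by the actinometer: 8.50×10⁻⁶ / 1.24 = 6.855×10⁻⁶ mol.
Φ(unknown) = 4.48×10⁻⁶ / 6.855×10⁻⁶ = 0.65.

Φ = 0.65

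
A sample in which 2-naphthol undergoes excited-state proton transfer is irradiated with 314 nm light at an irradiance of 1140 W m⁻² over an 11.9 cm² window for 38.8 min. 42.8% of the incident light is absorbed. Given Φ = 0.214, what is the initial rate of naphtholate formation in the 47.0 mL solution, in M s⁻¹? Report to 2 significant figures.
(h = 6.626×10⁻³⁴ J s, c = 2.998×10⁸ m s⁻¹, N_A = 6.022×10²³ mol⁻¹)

Photon energy at 314 nm: hc/λ = (6.626×10⁻³⁴)(2.998×10⁸)/(314×10⁻⁹) = 6.326×10⁻¹⁹ J.
Energy delivered: (1140 W m⁻²)(11.9×10⁻⁴ m²)(2328 s) = 3158 J.
Photons incident: 3158 / 6.326×10⁻¹⁹ = 4.992×10²¹, i.e. 4.992×10²¹/6.022×10²³ = 0.008290 mol.
Photons absorbed: 0.428 × 0.008290 = 0.003548 mol.
Product formed: 0.214 × 0.003548 = 7.593×10⁻⁴ mol.
Rate: 7.593×10⁻⁴ mol / (2328 s × 0.047 L) = 6.9×10⁻⁶ M s⁻¹.

6.9×10⁻⁶ M s⁻¹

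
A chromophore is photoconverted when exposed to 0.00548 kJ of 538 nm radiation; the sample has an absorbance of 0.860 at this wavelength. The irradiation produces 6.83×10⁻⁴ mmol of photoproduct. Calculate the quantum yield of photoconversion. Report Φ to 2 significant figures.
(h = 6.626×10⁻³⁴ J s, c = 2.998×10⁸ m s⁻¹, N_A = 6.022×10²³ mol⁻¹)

Φ = 0.032

Product: 6.83×10⁻⁴ mmol = 6.83×10⁻⁷ mol.
Photon energy at 538 nm: hc/λ = (6.626×10⁻³⁴)(2.998×10⁸)/(538×10⁻⁹) = 3.692×10⁻¹⁹ J.
Incident energy: 0.00548 kJ = 5.48 J.
Photons incident: 5.48 / 3.692×10⁻¹⁹ = 1.484×10¹⁹, i.e. 1.484×10¹⁹/6.022×10²³ = 2.464×10⁻⁵ mol.
Fraction absorbed: 1 − 10^(−0.860) = 0.8620.
Photons absorbed: 0.8620 × 2.464×10⁻⁵ = 2.124×10⁻⁵ mol.
Φ = 6.83×10⁻⁷ mol / 2.124×10⁻⁵ mol photons = 0.032.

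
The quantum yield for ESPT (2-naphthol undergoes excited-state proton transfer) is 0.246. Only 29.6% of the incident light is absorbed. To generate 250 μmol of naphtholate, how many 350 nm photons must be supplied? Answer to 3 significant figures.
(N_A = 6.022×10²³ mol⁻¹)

2.07×10²¹ photons

Product: 250 μmol = 2.50×10⁻⁴ mol.
Photons that must be absorbed: 2.50×10⁻⁴ / 0.246 = 0.001016 mol.
Incident photons needed: 0.001016 / 0.296 = 0.003432 mol.
Photon count: 0.003432 × 6.022×10²³ = 2.07×10²¹.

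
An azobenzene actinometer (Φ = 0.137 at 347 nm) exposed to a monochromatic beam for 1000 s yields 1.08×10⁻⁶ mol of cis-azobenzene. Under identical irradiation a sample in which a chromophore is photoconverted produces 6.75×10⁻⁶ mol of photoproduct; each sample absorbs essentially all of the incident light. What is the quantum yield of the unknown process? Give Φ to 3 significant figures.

Photons absorbed by the actinometer: 1.08×10⁻⁶ / 0.137 = 7.883×10⁻⁶ mol.
Φ(unknown) = 6.75×10⁻⁶ / 7.883×10⁻⁶ = 0.856.

Φ = 0.856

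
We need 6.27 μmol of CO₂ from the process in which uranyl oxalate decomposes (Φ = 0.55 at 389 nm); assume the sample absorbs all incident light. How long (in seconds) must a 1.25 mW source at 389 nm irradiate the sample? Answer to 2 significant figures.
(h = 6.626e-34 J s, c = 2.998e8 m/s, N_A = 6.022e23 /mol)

Product: 6.27 μmol = 6.27e-6 mol.
Photons that must be absorbed: 6.27e-6 / 0.55 = 1.140e-5 mol.
Photon energy: hc/λ = 5.107e-19 J; per mole, 3.075e5 J mol⁻¹.
Energy required: 1.140e-5 × 3.075e5 = 3.505 J.
Time: 3.505 J / 0.00125 W = 2800 s.

t ≈ 2800 s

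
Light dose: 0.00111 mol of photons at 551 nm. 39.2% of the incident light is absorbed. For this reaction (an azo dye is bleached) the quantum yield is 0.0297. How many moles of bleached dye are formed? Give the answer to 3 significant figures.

1.29×10⁻⁵ mol

Photons absorbed: 0.392 × 0.00111 = 4.351×10⁻⁴ mol.
Product: Φ × n_abs = 0.0297 × 4.351×10⁻⁴ = 1.292×10⁻⁵ mol.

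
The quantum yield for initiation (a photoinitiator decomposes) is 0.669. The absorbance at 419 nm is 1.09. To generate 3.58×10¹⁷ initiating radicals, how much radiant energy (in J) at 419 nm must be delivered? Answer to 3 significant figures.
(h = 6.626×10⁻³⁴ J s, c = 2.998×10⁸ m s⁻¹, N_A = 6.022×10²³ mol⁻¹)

0.276 J

Product: 3.58×10¹⁷ / 6.022×10²³ = 5.945×10⁻⁷ mol.
Photons that must be absorbed: 5.945×10⁻⁷ / 0.669 = 8.886×10⁻⁷ mol.
Fraction absorbed: 1 − 10^(−1.09) = 0.9187.
Incident photons needed: 8.886×10⁻⁷ / 0.9187 = 9.672×10⁻⁷ mol.
Photon energy: hc/λ = 4.741×10⁻¹⁹ J; per mole, 2.855×10⁵ J mol⁻¹.
Energy required: 9.672×10⁻⁷ × 2.855×10⁵ = 0.276 J.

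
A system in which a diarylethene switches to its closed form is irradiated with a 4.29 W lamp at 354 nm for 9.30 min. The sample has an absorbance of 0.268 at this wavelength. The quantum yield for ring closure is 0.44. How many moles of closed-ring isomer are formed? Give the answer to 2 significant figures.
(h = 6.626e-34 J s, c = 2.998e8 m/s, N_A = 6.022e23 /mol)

0.0014 mol

Photon energy at 354 nm: hc/λ = (6.626e-34)(2.998e8)/(354e-9) = 5.612e-19 J.
Energy delivered: (4.29 W)(558 s) = 2394 J.
Photons incident: 2394 / 5.612e-19 = 4.266e21, i.e. 4.266e21/6.022e23 = 0.007084 mol.
Fraction absorbed: 1 − 10^(−0.268) = 0.4605.
Photons absorbed: 0.4605 × 0.007084 = 0.003262 mol.
Product: Φ × n_abs = 0.44 × 0.003262 = 0.001435 mol.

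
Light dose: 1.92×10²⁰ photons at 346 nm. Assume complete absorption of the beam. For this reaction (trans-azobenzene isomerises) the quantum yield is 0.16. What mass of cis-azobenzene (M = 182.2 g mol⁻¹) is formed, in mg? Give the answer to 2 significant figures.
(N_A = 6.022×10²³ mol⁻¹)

9.3 mg

Moles of photons: 1.92×10²⁰ / 6.022×10²³ = 3.188×10⁻⁴ mol.
Product: Φ × n_abs = 0.16 × 3.188×10⁻⁴ = 5.101×10⁻⁵ mol.
Mass: 5.101×10⁻⁵ × 182.2 = 0.009294 g = 9.3 mg.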